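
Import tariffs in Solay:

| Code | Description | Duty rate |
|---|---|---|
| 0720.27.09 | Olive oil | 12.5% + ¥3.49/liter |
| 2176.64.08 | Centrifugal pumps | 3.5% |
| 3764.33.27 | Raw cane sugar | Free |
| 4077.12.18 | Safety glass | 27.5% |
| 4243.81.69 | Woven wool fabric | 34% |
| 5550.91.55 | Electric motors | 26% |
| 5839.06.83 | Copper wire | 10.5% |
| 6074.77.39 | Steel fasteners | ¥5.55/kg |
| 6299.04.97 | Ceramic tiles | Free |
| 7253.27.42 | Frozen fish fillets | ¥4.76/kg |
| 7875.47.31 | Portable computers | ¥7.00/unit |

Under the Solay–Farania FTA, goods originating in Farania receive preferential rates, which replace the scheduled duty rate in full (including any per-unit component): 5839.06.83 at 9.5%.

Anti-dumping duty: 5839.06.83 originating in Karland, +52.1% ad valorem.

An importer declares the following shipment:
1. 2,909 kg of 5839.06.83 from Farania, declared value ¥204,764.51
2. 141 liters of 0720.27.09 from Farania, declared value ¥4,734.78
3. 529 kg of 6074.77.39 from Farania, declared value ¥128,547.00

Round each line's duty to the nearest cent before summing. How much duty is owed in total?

Line 1 (5839.06.83, Farania, 2,909 kg, ¥204,764.51):
Base rate for 5839.06.83 is 10.5%.
Origin Farania qualifies under the Solay–Farania agreement and 5839.06.83 is covered: preferential rate 9.5% applies instead.
The additional-duty order on 5839.06.83 targets Karland, not Farania; it does not apply.
Duty = ¥204,764.51 × 9.5% = ¥19,452.63.
Line 2 (0720.27.09, Farania, 141 liters, ¥4,734.78):
Base rate for 0720.27.09 is 12.5% + ¥3.49/liter.
Origin Farania is the FTA partner but 0720.27.09 is not on the preference list; base rate stands.
Duty = ¥4,734.78 × 12.5% + 141 × ¥3.49 = ¥1,083.94.
Line 3 (6074.77.39, Farania, 529 kg, ¥128,547.00):
Base rate for 6074.77.39 is ¥5.55/kg.
Origin Farania is the FTA partner but 6074.77.39 is not on the preference list; base rate stands.
Duty = 529 × ¥5.55 = ¥2,935.95.
Total = ¥19,452.63 + ¥1,083.94 + ¥2,935.95 = ¥23,472.52.

¥23,472.52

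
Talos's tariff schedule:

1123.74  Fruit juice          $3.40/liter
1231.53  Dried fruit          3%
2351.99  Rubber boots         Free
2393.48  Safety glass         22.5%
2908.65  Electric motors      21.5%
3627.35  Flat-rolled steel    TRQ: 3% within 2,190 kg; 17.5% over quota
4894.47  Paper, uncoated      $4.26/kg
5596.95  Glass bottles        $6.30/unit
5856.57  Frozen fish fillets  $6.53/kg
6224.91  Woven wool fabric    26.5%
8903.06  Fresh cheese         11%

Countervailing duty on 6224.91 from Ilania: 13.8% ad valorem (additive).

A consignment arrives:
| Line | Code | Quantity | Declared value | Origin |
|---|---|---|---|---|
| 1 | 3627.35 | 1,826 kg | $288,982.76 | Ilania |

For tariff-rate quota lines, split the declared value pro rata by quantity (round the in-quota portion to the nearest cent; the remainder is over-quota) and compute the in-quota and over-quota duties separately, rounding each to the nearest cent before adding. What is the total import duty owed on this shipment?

$8,669.48

Line 1 (3627.35, Ilania, 1,826 kg, $288,982.76):
Code 3627.35 is under a tariff-rate quota (threshold 2,190 kg). Quantity 1,826 kg is within the quota, so the in-quota rate 3% applies to the full value.
Duty = $288,982.76 × 3% = $8,669.48.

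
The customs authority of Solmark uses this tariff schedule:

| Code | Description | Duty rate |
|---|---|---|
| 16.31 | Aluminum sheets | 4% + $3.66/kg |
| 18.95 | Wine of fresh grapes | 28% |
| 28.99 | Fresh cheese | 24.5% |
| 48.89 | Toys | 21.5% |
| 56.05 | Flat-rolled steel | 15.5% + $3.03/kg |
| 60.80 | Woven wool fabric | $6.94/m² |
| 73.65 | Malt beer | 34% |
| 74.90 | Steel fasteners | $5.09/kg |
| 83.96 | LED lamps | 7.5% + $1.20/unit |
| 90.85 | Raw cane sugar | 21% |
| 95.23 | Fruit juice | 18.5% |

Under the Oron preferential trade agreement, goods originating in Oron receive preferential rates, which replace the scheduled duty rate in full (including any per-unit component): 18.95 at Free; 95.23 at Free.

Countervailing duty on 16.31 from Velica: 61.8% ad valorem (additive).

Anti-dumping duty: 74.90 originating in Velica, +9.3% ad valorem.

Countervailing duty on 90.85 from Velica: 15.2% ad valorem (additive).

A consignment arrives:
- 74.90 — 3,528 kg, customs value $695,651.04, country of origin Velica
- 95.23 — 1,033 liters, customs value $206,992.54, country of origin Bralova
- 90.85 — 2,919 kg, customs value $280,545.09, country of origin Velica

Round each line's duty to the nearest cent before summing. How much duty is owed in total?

Line 1 (74.90, Velica, 3,528 kg, $695,651.04):
Base rate for 74.90 is $5.09/kg.
Additional duty on 74.90 from Velica: +9.3% ad valorem. Applied ad valorem rate = 9.3%.
Duty = $695,651.04 × 9.3% + 3,528 × $5.09 = $82,653.07.
Line 2 (95.23, Bralova, 1,033 liters, $206,992.54):
Base rate for 95.23 is 18.5%.
95.23 has an FTA preferential rate, but origin Bralova is not Oron; base rate stands.
Duty = $206,992.54 × 18.5% = $38,293.62.
Line 3 (90.85, Velica, 2,919 kg, $280,545.09):
Base rate for 90.85 is 21%.
Additional duty on 90.85 from Velica: +15.2%. Applied ad valorem rate: 21% + 15.2% = 36.2%.
Duty = $280,545.09 × 36.2% = $101,557.32.
Total = $82,653.07 + $38,293.62 + $101,557.32 = $222,504.01.

$222,504.01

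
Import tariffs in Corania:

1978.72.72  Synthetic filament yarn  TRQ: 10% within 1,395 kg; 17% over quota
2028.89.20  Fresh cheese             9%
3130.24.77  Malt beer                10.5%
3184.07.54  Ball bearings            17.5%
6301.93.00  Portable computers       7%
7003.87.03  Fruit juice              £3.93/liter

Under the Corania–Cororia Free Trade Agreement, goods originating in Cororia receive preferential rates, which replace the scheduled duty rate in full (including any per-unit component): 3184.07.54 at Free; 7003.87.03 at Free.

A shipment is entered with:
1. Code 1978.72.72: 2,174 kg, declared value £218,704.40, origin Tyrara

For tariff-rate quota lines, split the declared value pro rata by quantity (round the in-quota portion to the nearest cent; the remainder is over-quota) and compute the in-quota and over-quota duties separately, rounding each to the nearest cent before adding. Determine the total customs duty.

Line 1 (1978.72.72, Tyrara, 2,174 kg, £218,704.40):
Code 1978.72.72 is under a tariff-rate quota (threshold 1,395 kg). In-quota: 1,395 kg at 10%; over-quota: 779 kg at 17%.
Pro-rata value split: in-quota = £218,704.40 × 1,395/2,174 = £140,337.00; over-quota = £218,704.40 − £140,337.00 = £78,367.40.
In-quota duty = £140,337.00 × 10% = £14,033.70. Over-quota duty = £78,367.40 × 17% = £13,322.46.
Line duty = £14,033.70 + £13,322.46 = £27,356.16.

£27,356.16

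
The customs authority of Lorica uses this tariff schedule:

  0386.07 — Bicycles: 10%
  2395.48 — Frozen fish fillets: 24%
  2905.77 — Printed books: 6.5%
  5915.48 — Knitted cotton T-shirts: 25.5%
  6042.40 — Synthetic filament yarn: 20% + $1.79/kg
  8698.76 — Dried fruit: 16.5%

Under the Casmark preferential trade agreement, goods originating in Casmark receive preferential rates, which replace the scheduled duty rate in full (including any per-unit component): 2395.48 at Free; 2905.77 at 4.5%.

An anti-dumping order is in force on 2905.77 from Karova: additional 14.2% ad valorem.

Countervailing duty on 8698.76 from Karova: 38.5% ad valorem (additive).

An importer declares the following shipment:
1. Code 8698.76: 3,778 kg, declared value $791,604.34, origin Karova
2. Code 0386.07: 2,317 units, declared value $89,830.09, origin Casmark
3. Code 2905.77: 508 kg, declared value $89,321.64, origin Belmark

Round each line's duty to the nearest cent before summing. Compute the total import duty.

Line 1 (8698.76, Karova, 3,778 kg, $791,604.34):
Base rate for 8698.76 is 16.5%.
Additional duty on 8698.76 from Karova: +38.5%. Applied ad valorem rate: 16.5% + 38.5% = 55%.
Duty = $791,604.34 × 55% = $435,382.39.
Line 2 (0386.07, Casmark, 2,317 units, $89,830.09):
Base rate for 0386.07 is 10%.
Origin Casmark is the FTA partner but 0386.07 is not on the preference list; base rate stands.
Duty = $89,830.09 × 10% = $8,983.01.
Line 3 (2905.77, Belmark, 508 kg, $89,321.64):
Base rate for 2905.77 is 6.5%.
2905.77 has an FTA preferential rate, but origin Belmark is not Casmark; base rate stands.
The additional-duty order on 2905.77 targets Karova, not Belmark; it does not apply.
Duty = $89,321.64 × 6.5% = $5,805.91.
Total = $435,382.39 + $8,983.01 + $5,805.91 = $450,171.31.

$450,171.31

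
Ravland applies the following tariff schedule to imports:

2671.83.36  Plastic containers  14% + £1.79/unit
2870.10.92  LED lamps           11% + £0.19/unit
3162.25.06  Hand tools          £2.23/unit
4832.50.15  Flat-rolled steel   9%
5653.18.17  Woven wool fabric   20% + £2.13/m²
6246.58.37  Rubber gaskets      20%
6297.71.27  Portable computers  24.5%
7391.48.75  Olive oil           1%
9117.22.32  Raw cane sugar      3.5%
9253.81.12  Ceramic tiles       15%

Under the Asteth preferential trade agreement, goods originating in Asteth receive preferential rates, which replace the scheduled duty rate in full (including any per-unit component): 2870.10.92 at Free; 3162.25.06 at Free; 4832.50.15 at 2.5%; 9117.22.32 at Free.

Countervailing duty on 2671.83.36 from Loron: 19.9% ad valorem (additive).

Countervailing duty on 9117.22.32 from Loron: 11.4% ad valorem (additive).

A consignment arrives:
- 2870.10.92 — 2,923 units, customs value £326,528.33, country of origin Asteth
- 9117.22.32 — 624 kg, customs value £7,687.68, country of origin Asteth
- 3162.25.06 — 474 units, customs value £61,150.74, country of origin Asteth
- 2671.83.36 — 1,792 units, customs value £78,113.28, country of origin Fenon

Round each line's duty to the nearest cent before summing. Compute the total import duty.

£14,143.54

Line 1 (2870.10.92, Asteth, 2,923 units, £326,528.33):
Base rate for 2870.10.92 is 11% + £0.19/unit.
Origin Asteth qualifies under the Ravland–Asteth agreement and 2870.10.92 is covered: preferential rate Free applies instead.
Duty = £326,528.33 × 0% = £0.00.
Line 2 (9117.22.32, Asteth, 624 kg, £7,687.68):
Base rate for 9117.22.32 is 3.5%.
Origin Asteth qualifies under the Ravland–Asteth agreement and 9117.22.32 is covered: preferential rate Free applies instead.
The additional-duty order on 9117.22.32 targets Loron, not Asteth; it does not apply.
Duty = £7,687.68 × 0% = £0.00.
Line 3 (3162.25.06, Asteth, 474 units, £61,150.74):
Base rate for 3162.25.06 is £2.23/unit.
Origin Asteth qualifies under the Ravland–Asteth agreement and 3162.25.06 is covered: preferential rate Free applies instead.
Duty = £61,150.74 × 0% = £0.00.
Line 4 (2671.83.36, Fenon, 1,792 units, £78,113.28):
Base rate for 2671.83.36 is 14% + £1.79/unit.
The additional-duty order on 2671.83.36 targets Loron, not Fenon; it does not apply.
Duty = £78,113.28 × 14% + 1,792 × £1.79 = £14,143.54.
Total = £0.00 + £0.00 + £0.00 + £14,143.54 = £14,143.54.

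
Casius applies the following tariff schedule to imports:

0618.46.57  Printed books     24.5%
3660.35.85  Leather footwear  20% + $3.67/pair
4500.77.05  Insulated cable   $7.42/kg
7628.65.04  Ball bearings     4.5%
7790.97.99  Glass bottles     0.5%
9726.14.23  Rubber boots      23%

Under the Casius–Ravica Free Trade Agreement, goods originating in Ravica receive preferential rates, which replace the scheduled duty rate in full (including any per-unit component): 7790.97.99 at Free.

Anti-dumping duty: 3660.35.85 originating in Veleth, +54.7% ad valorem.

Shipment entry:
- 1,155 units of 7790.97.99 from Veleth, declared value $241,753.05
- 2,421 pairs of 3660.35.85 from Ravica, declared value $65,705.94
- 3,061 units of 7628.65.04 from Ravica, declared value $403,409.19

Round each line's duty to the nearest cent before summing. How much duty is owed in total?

Line 1 (7790.97.99, Veleth, 1,155 units, $241,753.05):
Base rate for 7790.97.99 is 0.5%.
7790.97.99 has an FTA preferential rate, but origin Veleth is not Ravica; base rate stands.
Duty = $241,753.05 × 0.5% = $1,208.77.
Line 2 (3660.35.85, Ravica, 2,421 pairs, $65,705.94):
Base rate for 3660.35.85 is 20% + $3.67/pair.
Origin Ravica is the FTA partner but 3660.35.85 is not on the preference list; base rate stands.
The additional-duty order on 3660.35.85 targets Veleth, not Ravica; it does not apply.
Duty = $65,705.94 × 20% + 2,421 × $3.67 = $22,026.26.
Line 3 (7628.65.04, Ravica, 3,061 units, $403,409.19):
Base rate for 7628.65.04 is 4.5%.
Origin Ravica is the FTA partner but 7628.65.04 is not on the preference list; base rate stands.
Duty = $403,409.19 × 4.5% = $18,153.41.
Total = $1,208.77 + $22,026.26 + $18,153.41 = $41,388.44.

$41,388.44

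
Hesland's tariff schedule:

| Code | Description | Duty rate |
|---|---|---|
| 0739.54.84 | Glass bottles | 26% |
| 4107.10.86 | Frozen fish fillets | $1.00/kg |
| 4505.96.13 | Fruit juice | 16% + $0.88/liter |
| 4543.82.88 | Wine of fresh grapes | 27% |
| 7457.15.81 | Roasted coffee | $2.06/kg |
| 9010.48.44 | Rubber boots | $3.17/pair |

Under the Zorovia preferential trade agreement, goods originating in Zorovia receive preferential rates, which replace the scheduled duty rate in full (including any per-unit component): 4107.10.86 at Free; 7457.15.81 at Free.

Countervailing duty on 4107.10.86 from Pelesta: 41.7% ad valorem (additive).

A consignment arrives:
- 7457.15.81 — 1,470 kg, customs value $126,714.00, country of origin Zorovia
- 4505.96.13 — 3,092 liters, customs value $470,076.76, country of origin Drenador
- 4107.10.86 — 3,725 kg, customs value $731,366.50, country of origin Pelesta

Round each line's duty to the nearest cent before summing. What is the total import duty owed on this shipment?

Line 1 (7457.15.81, Zorovia, 1,470 kg, $126,714.00):
Base rate for 7457.15.81 is $2.06/kg.
Origin Zorovia qualifies under the Hesland–Zorovia agreement and 7457.15.81 is covered: preferential rate Free applies instead.
Duty = $126,714.00 × 0% = $0.00.
Line 2 (4505.96.13, Drenador, 3,092 liters, $470,076.76):
Base rate for 4505.96.13 is 16% + $0.88/liter.
Duty = $470,076.76 × 16% + 3,092 × $0.88 = $77,933.24.
Line 3 (4107.10.86, Pelesta, 3,725 kg, $731,366.50):
Base rate for 4107.10.86 is $1.00/kg.
4107.10.86 has an FTA preferential rate, but origin Pelesta is not Zorovia; base rate stands.
Additional duty on 4107.10.86 from Pelesta: +41.7% ad valorem. Applied ad valorem rate = 41.7%.
Duty = $731,366.50 × 41.7% + 3,725 × $1.00 = $308,704.83.
Total = $0.00 + $77,933.24 + $308,704.83 = $386,638.07.

$386,638.07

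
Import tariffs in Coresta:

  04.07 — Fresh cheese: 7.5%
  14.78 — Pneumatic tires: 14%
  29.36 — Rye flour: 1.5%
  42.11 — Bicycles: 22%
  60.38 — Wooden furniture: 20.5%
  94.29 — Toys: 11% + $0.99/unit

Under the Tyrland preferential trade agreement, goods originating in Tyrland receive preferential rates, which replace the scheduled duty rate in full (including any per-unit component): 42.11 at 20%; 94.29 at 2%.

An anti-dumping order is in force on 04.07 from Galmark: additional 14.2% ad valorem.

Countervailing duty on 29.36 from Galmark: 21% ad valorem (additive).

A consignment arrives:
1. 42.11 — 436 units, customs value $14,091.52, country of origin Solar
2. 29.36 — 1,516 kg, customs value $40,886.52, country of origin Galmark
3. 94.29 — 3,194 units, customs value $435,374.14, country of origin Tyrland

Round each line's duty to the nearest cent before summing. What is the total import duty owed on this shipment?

Line 1 (42.11, Solar, 436 units, $14,091.52):
Base rate for 42.11 is 22%.
42.11 has an FTA preferential rate, but origin Solar is not Tyrland; base rate stands.
Duty = $14,091.52 × 22% = $3,100.13.
Line 2 (29.36, Galmark, 1,516 kg, $40,886.52):
Base rate for 29.36 is 1.5%.
Additional duty on 29.36 from Galmark: +21%. Applied ad valorem rate: 1.5% + 21% = 22.5%.
Duty = $40,886.52 × 22.5% = $9,199.47.
Line 3 (94.29, Tyrland, 3,194 units, $435,374.14):
Base rate for 94.29 is 11% + $0.99/unit.
Origin Tyrland qualifies under the Coresta–Tyrland agreement and 94.29 is covered: preferential rate 2% applies instead.
Duty = $435,374.14 × 2% = $8,707.48.
Total = $3,100.13 + $9,199.47 + $8,707.48 = $21,007.08.

$21,007.08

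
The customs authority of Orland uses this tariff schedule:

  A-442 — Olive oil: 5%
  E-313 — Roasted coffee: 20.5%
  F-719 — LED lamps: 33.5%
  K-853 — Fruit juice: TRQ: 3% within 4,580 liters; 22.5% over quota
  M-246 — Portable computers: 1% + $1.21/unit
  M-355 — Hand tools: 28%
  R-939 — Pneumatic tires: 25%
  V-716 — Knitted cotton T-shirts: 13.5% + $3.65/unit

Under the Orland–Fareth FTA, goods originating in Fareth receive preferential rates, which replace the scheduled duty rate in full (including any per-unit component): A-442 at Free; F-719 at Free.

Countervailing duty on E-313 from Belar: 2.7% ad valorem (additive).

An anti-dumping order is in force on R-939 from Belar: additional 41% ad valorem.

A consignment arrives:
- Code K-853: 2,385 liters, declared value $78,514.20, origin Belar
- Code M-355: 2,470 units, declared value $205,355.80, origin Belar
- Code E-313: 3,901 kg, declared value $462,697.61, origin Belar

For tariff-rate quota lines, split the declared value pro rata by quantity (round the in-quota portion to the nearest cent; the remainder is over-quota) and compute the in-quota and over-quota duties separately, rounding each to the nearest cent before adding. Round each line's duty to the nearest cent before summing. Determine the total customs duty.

$167,200.90

Line 1 (K-853, Belar, 2,385 liters, $78,514.20):
Code K-853 is under a tariff-rate quota (threshold 4,580 liters). Quantity 2,385 liters is within the quota, so the in-quota rate 3% applies to the full value.
Duty = $78,514.20 × 3% = $2,355.43.
Line 2 (M-355, Belar, 2,470 units, $205,355.80):
Base rate for M-355 is 28%.
Duty = $205,355.80 × 28% = $57,499.62.
Line 3 (E-313, Belar, 3,901 kg, $462,697.61):
Base rate for E-313 is 20.5%.
Additional duty on E-313 from Belar: +2.7%. Applied ad valorem rate: 20.5% + 2.7% = 23.2%.
Duty = $462,697.61 × 23.2% = $107,345.85.
Total = $2,355.43 + $57,499.62 + $107,345.85 = $167,200.90.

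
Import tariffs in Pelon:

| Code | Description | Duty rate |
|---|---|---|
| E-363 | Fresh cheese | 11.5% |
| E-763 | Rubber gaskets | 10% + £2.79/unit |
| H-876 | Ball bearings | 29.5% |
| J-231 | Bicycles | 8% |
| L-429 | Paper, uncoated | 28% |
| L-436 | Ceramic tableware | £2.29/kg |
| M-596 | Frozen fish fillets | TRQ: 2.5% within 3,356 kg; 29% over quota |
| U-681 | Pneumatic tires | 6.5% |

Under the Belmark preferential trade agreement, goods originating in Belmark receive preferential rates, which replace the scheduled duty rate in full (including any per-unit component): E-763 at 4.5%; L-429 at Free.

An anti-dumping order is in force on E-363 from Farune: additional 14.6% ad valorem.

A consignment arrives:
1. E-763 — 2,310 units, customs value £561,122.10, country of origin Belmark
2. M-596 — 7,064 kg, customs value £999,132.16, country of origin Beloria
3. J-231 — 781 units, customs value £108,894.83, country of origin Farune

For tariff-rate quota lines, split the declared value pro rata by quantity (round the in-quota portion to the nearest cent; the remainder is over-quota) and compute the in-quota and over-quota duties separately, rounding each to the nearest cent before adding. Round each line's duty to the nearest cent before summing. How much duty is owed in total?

Line 1 (E-763, Belmark, 2,310 units, £561,122.10):
Base rate for E-763 is 10% + £2.79/unit.
Origin Belmark qualifies under the Pelon–Belmark agreement and E-763 is covered: preferential rate 4.5% applies instead.
Duty = £561,122.10 × 4.5% = £25,250.49.
Line 2 (M-596, Beloria, 7,064 kg, £999,132.16):
Code M-596 is under a tariff-rate quota (threshold 3,356 kg). In-quota: 3,356 kg at 2.5%; over-quota: 3,708 kg at 29%.
Pro-rata value split: in-quota = £999,132.16 × 3,356/7,064 = £474,672.64; over-quota = £999,132.16 − £474,672.64 = £524,459.52.
In-quota duty = £474,672.64 × 2.5% = £11,866.82. Over-quota duty = £524,459.52 × 29% = £152,093.26.
Line duty = £11,866.82 + £152,093.26 = £163,960.08.
Line 3 (J-231, Farune, 781 units, £108,894.83):
Base rate for J-231 is 8%.
Duty = £108,894.83 × 8% = £8,711.59.
Total = £25,250.49 + £163,960.08 + £8,711.59 = £197,922.16.

£197,922.16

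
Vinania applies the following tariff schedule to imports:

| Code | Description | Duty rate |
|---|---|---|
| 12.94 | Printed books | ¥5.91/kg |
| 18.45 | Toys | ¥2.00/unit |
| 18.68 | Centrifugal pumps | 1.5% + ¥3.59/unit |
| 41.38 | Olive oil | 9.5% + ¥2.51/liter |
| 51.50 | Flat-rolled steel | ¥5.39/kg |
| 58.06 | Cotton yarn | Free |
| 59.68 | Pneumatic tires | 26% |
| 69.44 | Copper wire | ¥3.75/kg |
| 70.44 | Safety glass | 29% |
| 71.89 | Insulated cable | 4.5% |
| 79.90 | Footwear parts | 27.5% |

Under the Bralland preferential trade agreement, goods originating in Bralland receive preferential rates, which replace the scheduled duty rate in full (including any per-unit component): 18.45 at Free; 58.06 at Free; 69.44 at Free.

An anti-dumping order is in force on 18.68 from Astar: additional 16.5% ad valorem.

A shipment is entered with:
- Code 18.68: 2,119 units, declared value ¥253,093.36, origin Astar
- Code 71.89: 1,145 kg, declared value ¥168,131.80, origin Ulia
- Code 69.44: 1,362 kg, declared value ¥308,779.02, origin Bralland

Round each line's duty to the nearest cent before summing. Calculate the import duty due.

Line 1 (18.68, Astar, 2,119 units, ¥253,093.36):
Base rate for 18.68 is 1.5% + ¥3.59/unit.
Additional duty on 18.68 from Astar: +16.5%. Applied ad valorem rate: 1.5% + 16.5% = 18%.
Duty = ¥253,093.36 × 18% + 2,119 × ¥3.59 = ¥53,164.01.
Line 2 (71.89, Ulia, 1,145 kg, ¥168,131.80):
Base rate for 71.89 is 4.5%.
Duty = ¥168,131.80 × 4.5% = ¥7,565.93.
Line 3 (69.44, Bralland, 1,362 kg, ¥308,779.02):
Base rate for 69.44 is ¥3.75/kg.
Origin Bralland qualifies under the Vinania–Bralland agreement and 69.44 is covered: preferential rate Free applies instead.
Duty = ¥308,779.02 × 0% = ¥0.00.
Total = ¥53,164.01 + ¥7,565.93 + ¥0.00 = ¥60,729.94.

¥60,729.94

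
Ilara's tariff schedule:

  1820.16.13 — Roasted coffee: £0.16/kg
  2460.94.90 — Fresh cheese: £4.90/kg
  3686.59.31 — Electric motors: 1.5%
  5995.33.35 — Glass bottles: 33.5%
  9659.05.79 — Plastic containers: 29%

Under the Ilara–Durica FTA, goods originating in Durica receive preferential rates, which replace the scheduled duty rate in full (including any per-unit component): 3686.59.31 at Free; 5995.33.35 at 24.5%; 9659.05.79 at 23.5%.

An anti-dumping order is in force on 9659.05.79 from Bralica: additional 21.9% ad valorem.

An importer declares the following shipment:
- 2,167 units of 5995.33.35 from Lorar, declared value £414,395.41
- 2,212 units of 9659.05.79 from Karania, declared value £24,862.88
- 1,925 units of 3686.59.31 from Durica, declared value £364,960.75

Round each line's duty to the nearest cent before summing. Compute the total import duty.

Line 1 (5995.33.35, Lorar, 2,167 units, £414,395.41):
Base rate for 5995.33.35 is 33.5%.
5995.33.35 has an FTA preferential rate, but origin Lorar is not Durica; base rate stands.
Duty = £414,395.41 × 33.5% = £138,822.46.
Line 2 (9659.05.79, Karania, 2,212 units, £24,862.88):
Base rate for 9659.05.79 is 29%.
9659.05.79 has an FTA preferential rate, but origin Karania is not Durica; base rate stands.
The additional-duty order on 9659.05.79 targets Bralica, not Karania; it does not apply.
Duty = £24,862.88 × 29% = £7,210.24.
Line 3 (3686.59.31, Durica, 1,925 units, £364,960.75):
Base rate for 3686.59.31 is 1.5%.
Origin Durica qualifies under the Ilara–Durica agreement and 3686.59.31 is covered: preferential rate Free applies instead.
Duty = £364,960.75 × 0% = £0.00.
Total = £138,822.46 + £7,210.24 + £0.00 = £146,032.70.

£146,032.70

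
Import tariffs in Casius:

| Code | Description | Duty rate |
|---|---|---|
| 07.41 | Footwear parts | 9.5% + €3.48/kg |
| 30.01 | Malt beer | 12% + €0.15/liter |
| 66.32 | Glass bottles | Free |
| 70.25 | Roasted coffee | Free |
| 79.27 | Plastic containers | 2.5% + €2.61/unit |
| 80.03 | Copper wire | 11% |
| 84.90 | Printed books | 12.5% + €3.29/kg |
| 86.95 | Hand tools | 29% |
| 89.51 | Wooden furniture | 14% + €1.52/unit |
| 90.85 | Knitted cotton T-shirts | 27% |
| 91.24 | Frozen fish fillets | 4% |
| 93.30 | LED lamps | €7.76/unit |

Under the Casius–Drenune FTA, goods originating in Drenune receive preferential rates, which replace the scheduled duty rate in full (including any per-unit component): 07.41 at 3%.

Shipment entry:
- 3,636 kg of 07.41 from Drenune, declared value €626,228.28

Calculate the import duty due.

€18,786.85

Line 1 (07.41, Drenune, 3,636 kg, €626,228.28):
Base rate for 07.41 is 9.5% + €3.48/kg.
Origin Drenune qualifies under the Casius–Drenune agreement and 07.41 is covered: preferential rate 3% applies instead.
Duty = €626,228.28 × 3% = €18,786.85.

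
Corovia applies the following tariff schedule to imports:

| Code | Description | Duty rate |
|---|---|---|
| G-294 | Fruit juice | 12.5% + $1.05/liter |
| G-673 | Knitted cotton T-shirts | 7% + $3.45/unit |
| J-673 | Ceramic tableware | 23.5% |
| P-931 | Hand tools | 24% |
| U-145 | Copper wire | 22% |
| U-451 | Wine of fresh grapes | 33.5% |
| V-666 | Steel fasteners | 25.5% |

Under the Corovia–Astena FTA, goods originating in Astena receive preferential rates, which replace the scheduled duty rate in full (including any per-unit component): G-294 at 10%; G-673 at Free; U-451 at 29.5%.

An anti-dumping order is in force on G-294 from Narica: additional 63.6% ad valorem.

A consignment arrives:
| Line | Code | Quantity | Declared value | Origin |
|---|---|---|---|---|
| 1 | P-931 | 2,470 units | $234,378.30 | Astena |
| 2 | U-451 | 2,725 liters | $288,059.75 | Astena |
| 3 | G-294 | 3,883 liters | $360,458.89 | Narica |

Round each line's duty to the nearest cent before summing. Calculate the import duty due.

$419,614.79

Line 1 (P-931, Astena, 2,470 units, $234,378.30):
Base rate for P-931 is 24%.
Origin Astena is the FTA partner but P-931 is not on the preference list; base rate stands.
Duty = $234,378.30 × 24% = $56,250.79.
Line 2 (U-451, Astena, 2,725 liters, $288,059.75):
Base rate for U-451 is 33.5%.
Origin Astena qualifies under the Corovia–Astena agreement and U-451 is covered: preferential rate 29.5% applies instead.
Duty = $288,059.75 × 29.5% = $84,977.63.
Line 3 (G-294, Narica, 3,883 liters, $360,458.89):
Base rate for G-294 is 12.5% + $1.05/liter.
G-294 has an FTA preferential rate, but origin Narica is not Astena; base rate stands.
Additional duty on G-294 from Narica: +63.6%. Applied ad valorem rate: 12.5% + 63.6% = 76.1%.
Duty = $360,458.89 × 76.1% + 3,883 × $1.05 = $278,386.37.
Total = $56,250.79 + $84,977.63 + $278,386.37 = $419,614.79.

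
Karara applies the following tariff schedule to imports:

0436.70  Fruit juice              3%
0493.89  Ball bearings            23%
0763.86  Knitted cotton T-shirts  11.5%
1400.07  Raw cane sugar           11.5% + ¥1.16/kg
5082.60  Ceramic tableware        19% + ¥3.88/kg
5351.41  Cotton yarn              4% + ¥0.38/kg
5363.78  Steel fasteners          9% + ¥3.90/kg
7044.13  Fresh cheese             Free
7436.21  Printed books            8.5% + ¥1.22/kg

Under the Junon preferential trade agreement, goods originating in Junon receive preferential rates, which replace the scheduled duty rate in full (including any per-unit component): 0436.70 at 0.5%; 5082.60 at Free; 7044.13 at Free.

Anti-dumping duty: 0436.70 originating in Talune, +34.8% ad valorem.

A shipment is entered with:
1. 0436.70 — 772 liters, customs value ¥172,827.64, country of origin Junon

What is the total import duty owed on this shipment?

¥864.14

Line 1 (0436.70, Junon, 772 liters, ¥172,827.64):
Base rate for 0436.70 is 3%.
Origin Junon qualifies under the Karara–Junon agreement and 0436.70 is covered: preferential rate 0.5% applies instead.
The additional-duty order on 0436.70 targets Talune, not Junon; it does not apply.
Duty = ¥172,827.64 × 0.5% = ¥864.14.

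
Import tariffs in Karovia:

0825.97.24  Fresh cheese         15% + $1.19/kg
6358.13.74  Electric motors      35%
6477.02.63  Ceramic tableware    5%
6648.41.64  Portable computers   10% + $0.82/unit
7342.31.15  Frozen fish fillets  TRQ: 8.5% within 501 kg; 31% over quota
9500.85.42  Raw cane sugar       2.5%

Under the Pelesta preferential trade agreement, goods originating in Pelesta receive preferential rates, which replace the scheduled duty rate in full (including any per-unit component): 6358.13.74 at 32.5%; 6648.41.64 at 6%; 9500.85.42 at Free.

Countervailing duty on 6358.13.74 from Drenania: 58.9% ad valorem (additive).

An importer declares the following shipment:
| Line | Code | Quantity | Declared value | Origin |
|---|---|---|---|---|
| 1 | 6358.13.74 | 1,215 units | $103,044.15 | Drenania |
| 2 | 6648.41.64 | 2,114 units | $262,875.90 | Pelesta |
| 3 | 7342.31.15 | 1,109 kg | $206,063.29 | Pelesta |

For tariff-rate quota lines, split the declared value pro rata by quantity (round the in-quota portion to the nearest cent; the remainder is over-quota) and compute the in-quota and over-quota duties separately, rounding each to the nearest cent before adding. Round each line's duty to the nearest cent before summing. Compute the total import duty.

Line 1 (6358.13.74, Drenania, 1,215 units, $103,044.15):
Base rate for 6358.13.74 is 35%.
6358.13.74 has an FTA preferential rate, but origin Drenania is not Pelesta; base rate stands.
Additional duty on 6358.13.74 from Drenania: +58.9%. Applied ad valorem rate: 35% + 58.9% = 93.9%.
Duty = $103,044.15 × 93.9% = $96,758.46.
Line 2 (6648.41.64, Pelesta, 2,114 units, $262,875.90):
Base rate for 6648.41.64 is 10% + $0.82/unit.
Origin Pelesta qualifies under the Karovia–Pelesta agreement and 6648.41.64 is covered: preferential rate 6% applies instead.
Duty = $262,875.90 × 6% = $15,772.55.
Line 3 (7342.31.15, Pelesta, 1,109 kg, $206,063.29):
Code 7342.31.15 is under a tariff-rate quota (threshold 501 kg). In-quota: 501 kg at 8.5%; over-quota: 608 kg at 31%.
Pro-rata value split: in-quota = $206,063.29 × 501/1,109 = $93,090.81; over-quota = $206,063.29 − $93,090.81 = $112,972.48.
In-quota duty = $93,090.81 × 8.5% = $7,912.72. Over-quota duty = $112,972.48 × 31% = $35,021.47.
Line duty = $7,912.72 + $35,021.47 = $42,934.19.
Total = $96,758.46 + $15,772.55 + $42,934.19 = $155,465.20.

$155,465.20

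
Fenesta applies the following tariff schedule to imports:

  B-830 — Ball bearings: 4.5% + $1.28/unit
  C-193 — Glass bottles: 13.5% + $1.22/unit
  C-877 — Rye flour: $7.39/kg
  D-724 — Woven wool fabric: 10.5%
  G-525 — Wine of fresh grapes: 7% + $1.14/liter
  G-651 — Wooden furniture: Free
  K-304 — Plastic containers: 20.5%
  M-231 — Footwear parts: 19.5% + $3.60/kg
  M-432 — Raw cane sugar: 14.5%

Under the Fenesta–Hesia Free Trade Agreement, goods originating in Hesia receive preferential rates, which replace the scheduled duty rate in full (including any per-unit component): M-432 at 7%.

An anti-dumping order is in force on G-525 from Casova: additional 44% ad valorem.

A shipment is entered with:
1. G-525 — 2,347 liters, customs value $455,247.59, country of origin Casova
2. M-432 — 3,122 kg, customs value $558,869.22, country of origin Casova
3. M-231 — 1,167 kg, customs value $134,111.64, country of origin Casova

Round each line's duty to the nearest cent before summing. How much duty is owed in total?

Line 1 (G-525, Casova, 2,347 liters, $455,247.59):
Base rate for G-525 is 7% + $1.14/liter.
Additional duty on G-525 from Casova: +44%. Applied ad valorem rate: 7% + 44% = 51%.
Duty = $455,247.59 × 51% + 2,347 × $1.14 = $234,851.85.
Line 2 (M-432, Casova, 3,122 kg, $558,869.22):
Base rate for M-432 is 14.5%.
M-432 has an FTA preferential rate, but origin Casova is not Hesia; base rate stands.
Duty = $558,869.22 × 14.5% = $81,036.04.
Line 3 (M-231, Casova, 1,167 kg, $134,111.64):
Base rate for M-231 is 19.5% + $3.60/kg.
Duty = $134,111.64 × 19.5% + 1,167 × $3.60 = $30,352.97.
Total = $234,851.85 + $81,036.04 + $30,352.97 = $346,240.86.

$346,240.86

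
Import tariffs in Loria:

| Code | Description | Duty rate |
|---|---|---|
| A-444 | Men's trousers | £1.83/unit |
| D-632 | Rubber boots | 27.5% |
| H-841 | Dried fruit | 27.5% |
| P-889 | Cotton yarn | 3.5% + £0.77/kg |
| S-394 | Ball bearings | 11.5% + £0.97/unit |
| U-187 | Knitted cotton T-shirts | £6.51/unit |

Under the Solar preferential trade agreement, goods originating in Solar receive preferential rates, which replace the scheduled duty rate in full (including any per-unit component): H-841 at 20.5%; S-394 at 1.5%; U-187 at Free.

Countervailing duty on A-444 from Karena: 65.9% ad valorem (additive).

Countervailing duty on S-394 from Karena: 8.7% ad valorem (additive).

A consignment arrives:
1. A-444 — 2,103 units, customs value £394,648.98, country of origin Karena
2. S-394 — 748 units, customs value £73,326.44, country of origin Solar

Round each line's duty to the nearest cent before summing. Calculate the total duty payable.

£265,022.07

Line 1 (A-444, Karena, 2,103 units, £394,648.98):
Base rate for A-444 is £1.83/unit.
Additional duty on A-444 from Karena: +65.9% ad valorem. Applied ad valorem rate = 65.9%.
Duty = £394,648.98 × 65.9% + 2,103 × £1.83 = £263,922.17.
Line 2 (S-394, Solar, 748 units, £73,326.44):
Base rate for S-394 is 11.5% + £0.97/unit.
Origin Solar qualifies under the Loria–Solar agreement and S-394 is covered: preferential rate 1.5% applies instead.
The additional-duty order on S-394 targets Karena, not Solar; it does not apply.
Duty = £73,326.44 × 1.5% = £1,099.90.
Total = £263,922.17 + £1,099.90 = £265,022.07.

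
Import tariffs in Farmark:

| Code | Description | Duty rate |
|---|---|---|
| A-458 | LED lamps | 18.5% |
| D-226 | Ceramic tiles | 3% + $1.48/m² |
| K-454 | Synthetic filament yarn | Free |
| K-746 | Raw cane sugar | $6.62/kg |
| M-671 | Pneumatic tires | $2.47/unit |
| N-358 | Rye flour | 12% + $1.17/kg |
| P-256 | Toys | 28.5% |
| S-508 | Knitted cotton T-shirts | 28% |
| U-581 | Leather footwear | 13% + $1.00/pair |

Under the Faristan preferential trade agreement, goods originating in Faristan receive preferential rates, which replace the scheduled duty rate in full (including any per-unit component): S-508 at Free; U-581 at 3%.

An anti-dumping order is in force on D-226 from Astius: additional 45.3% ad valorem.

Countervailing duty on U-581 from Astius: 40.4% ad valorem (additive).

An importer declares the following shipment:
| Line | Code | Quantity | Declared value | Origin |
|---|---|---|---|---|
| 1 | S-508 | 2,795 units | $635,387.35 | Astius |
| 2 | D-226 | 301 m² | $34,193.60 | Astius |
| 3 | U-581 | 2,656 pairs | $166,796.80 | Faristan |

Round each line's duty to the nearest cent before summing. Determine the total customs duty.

$199,873.35

Line 1 (S-508, Astius, 2,795 units, $635,387.35):
Base rate for S-508 is 28%.
S-508 has an FTA preferential rate, but origin Astius is not Faristan; base rate stands.
Duty = $635,387.35 × 28% = $177,908.46.
Line 2 (D-226, Astius, 301 m², $34,193.60):
Base rate for D-226 is 3% + $1.48/m².
Additional duty on D-226 from Astius: +45.3%. Applied ad valorem rate: 3% + 45.3% = 48.3%.
Duty = $34,193.60 × 48.3% + 301 × $1.48 = $16,960.99.
Line 3 (U-581, Faristan, 2,656 pairs, $166,796.80):
Base rate for U-581 is 13% + $1.00/pair.
Origin Faristan qualifies under the Farmark–Faristan agreement and U-581 is covered: preferential rate 3% applies instead.
The additional-duty order on U-581 targets Astius, not Faristan; it does not apply.
Duty = $166,796.80 × 3% = $5,003.90.
Total = $177,908.46 + $16,960.99 + $5,003.90 = $199,873.35.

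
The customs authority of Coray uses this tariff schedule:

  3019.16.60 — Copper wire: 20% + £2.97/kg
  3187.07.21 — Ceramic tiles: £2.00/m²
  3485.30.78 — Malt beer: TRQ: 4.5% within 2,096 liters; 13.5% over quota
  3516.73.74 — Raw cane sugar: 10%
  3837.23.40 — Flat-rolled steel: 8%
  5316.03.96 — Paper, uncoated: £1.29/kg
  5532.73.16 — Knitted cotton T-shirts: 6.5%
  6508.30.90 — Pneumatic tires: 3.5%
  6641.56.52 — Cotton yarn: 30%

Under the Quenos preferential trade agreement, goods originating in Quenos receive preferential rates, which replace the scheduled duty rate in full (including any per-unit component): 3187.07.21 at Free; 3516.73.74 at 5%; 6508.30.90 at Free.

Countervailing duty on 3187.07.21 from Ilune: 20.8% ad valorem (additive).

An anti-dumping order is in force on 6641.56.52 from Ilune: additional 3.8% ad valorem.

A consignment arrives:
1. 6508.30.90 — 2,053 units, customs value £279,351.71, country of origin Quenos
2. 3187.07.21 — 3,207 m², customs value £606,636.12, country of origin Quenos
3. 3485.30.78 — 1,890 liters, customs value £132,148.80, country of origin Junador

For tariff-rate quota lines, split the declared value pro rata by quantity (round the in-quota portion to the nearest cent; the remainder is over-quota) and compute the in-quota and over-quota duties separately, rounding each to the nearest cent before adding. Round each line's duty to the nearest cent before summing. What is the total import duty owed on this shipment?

£5,946.70

Line 1 (6508.30.90, Quenos, 2,053 units, £279,351.71):
Base rate for 6508.30.90 is 3.5%.
Origin Quenos qualifies under the Coray–Quenos agreement and 6508.30.90 is covered: preferential rate Free applies instead.
Duty = £279,351.71 × 0% = £0.00.
Line 2 (3187.07.21, Quenos, 3,207 m², £606,636.12):
Base rate for 3187.07.21 is £2.00/m².
Origin Quenos qualifies under the Coray–Quenos agreement and 3187.07.21 is covered: preferential rate Free applies instead.
The additional-duty order on 3187.07.21 targets Ilune, not Quenos; it does not apply.
Duty = £606,636.12 × 0% = £0.00.
Line 3 (3485.30.78, Junador, 1,890 liters, £132,148.80):
Code 3485.30.78 is under a tariff-rate quota (threshold 2,096 liters). Quantity 1,890 liters is within the quota, so the in-quota rate 4.5% applies to the full value.
Duty = £132,148.80 × 4.5% = £5,946.70.
Total = £0.00 + £0.00 + £5,946.70 = £5,946.70.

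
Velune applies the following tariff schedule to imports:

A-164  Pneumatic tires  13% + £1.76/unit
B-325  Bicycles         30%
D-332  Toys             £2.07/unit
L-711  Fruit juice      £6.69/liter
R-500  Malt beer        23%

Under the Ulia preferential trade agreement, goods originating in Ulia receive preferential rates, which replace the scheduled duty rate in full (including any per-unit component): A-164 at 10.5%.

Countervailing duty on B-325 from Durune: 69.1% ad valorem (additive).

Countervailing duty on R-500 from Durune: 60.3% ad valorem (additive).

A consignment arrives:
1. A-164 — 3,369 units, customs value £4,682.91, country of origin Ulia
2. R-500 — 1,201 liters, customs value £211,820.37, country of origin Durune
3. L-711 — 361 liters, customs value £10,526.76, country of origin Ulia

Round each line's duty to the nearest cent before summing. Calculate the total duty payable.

Line 1 (A-164, Ulia, 3,369 units, £4,682.91):
Base rate for A-164 is 13% + £1.76/unit.
Origin Ulia qualifies under the Velune–Ulia agreement and A-164 is covered: preferential rate 10.5% applies instead.
Duty = £4,682.91 × 10.5% = £491.71.
Line 2 (R-500, Durune, 1,201 liters, £211,820.37):
Base rate for R-500 is 23%.
Additional duty on R-500 from Durune: +60.3%. Applied ad valorem rate: 23% + 60.3% = 83.3%.
Duty = £211,820.37 × 83.3% = £176,446.37.
Line 3 (L-711, Ulia, 361 liters, £10,526.76):
Base rate for L-711 is £6.69/liter.
Origin Ulia is the FTA partner but L-711 is not on the preference list; base rate stands.
Duty = 361 × £6.69 = £2,415.09.
Total = £491.71 + £176,446.37 + £2,415.09 = £179,353.17.

£179,353.17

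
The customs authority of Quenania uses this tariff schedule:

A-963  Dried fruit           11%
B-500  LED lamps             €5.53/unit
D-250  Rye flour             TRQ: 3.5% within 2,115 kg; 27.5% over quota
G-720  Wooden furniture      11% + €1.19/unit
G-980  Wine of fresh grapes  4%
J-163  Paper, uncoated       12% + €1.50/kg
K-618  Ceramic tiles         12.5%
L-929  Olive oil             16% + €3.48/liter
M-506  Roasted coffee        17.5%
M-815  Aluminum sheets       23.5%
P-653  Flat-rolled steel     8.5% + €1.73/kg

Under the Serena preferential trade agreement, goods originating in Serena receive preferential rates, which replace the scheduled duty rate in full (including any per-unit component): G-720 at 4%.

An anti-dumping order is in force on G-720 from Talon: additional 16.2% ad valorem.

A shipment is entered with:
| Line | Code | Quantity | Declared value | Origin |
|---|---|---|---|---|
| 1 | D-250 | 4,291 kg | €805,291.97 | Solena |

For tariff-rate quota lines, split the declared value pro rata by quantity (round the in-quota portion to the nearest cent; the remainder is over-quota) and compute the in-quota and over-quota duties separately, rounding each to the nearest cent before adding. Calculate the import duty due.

Line 1 (D-250, Solena, 4,291 kg, €805,291.97):
Code D-250 is under a tariff-rate quota (threshold 2,115 kg). In-quota: 2,115 kg at 3.5%; over-quota: 2,176 kg at 27.5%.
Pro-rata value split: in-quota = €805,291.97 × 2,115/4,291 = €396,922.05; over-quota = €805,291.97 − €396,922.05 = €408,369.92.
In-quota duty = €396,922.05 × 3.5% = €13,892.27. Over-quota duty = €408,369.92 × 27.5% = €112,301.73.
Line duty = €13,892.27 + €112,301.73 = €126,194.00.

€126,194.00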